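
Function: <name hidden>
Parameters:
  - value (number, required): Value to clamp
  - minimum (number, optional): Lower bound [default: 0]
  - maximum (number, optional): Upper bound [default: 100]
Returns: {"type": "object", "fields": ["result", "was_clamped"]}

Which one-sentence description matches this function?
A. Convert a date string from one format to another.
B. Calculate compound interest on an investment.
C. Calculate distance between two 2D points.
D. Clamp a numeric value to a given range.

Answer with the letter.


Parameters value, minimum, maximum and return ["result", "was_clamped"] fit: Clamp a numeric value to a given range.
D


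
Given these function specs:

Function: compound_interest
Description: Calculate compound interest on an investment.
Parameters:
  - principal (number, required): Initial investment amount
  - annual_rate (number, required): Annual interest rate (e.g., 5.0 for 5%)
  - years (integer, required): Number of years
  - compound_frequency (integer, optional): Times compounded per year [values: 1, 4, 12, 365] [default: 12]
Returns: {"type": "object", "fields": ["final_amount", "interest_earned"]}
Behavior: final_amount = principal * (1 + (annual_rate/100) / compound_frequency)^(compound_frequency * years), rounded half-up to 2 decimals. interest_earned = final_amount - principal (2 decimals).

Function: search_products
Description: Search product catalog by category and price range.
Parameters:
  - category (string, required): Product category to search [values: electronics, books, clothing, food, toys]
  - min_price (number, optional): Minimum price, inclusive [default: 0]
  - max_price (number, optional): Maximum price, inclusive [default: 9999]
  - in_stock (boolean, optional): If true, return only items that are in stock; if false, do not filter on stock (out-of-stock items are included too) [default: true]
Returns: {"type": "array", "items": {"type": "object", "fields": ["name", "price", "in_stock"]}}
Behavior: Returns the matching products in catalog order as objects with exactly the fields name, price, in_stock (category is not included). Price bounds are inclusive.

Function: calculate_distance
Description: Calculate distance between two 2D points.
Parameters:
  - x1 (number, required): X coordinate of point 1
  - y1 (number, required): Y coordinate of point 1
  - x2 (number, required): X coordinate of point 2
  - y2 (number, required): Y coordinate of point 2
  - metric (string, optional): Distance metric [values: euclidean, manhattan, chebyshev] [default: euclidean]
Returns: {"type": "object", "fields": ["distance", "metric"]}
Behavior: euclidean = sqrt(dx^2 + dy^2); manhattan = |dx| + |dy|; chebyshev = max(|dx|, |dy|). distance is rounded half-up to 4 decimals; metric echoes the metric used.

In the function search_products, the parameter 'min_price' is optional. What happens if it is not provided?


The search_products spec declares:
  - min_price (number, optional): Minimum price, inclusive [default: 0]
It defaults to 0


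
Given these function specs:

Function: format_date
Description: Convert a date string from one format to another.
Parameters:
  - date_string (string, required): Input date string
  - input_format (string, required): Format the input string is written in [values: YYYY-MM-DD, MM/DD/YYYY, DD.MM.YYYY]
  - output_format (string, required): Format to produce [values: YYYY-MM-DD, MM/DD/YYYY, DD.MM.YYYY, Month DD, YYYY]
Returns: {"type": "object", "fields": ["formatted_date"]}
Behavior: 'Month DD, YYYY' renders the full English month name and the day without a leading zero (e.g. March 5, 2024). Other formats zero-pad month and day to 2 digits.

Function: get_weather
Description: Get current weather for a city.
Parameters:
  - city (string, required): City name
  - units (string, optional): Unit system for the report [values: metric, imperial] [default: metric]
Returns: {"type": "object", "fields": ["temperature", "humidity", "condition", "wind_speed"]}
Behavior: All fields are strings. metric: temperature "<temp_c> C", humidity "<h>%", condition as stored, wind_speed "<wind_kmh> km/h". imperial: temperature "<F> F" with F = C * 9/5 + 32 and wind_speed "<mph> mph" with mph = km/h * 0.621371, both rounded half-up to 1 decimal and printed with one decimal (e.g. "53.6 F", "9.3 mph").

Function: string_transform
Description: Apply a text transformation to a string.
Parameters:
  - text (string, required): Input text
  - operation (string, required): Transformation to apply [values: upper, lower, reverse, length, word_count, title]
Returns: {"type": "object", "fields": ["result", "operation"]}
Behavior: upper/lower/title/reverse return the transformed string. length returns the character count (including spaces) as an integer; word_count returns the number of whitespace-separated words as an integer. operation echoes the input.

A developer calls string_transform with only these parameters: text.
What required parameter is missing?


Required parameters: text, operation
Provided: text
Missing: operation
operation


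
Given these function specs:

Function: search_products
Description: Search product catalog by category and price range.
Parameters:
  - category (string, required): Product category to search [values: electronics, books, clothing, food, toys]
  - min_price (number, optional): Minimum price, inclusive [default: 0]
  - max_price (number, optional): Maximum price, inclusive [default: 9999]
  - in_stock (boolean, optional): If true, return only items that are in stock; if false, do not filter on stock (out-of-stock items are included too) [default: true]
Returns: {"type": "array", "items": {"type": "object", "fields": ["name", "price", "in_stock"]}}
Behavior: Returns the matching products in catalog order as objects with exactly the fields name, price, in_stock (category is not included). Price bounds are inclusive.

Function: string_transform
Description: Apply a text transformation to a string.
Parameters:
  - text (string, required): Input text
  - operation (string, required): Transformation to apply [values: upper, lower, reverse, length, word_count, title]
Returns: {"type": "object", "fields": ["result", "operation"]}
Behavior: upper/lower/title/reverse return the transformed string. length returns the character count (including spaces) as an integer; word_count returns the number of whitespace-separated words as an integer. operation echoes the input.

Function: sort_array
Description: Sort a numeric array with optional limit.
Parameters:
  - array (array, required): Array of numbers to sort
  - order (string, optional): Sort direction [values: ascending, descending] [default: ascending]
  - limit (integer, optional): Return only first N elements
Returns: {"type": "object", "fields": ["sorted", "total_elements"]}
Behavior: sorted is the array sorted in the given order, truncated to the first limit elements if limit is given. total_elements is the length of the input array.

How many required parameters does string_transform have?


Parameters of string_transform: text (required), operation (required)
Required count:
2


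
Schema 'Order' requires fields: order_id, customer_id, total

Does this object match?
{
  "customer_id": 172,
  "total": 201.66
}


Checking required fields...
Missing: order_id
Invalid - missing required field 'order_id'


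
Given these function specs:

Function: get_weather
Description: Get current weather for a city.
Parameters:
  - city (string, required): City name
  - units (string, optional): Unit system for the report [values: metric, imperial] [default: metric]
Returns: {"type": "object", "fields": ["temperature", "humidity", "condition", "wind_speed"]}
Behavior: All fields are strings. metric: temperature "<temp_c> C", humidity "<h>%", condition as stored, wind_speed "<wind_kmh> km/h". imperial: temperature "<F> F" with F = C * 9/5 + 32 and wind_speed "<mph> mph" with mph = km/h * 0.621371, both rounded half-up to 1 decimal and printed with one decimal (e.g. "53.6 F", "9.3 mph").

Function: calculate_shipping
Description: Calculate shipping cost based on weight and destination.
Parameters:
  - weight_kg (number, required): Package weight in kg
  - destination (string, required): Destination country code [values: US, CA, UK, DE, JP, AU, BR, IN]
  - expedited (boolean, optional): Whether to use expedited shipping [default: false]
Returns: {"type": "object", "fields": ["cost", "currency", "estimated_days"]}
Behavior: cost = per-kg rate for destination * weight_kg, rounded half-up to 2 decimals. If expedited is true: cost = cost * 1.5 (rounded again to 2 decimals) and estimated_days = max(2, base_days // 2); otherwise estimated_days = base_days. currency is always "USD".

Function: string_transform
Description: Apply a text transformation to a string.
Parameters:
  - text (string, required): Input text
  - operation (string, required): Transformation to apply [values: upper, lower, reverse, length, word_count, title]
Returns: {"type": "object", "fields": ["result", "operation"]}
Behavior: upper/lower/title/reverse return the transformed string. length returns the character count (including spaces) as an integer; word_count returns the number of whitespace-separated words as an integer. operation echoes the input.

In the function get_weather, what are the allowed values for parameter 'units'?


The get_weather spec declares:
  - units (string, optional): Unit system for the report [values: metric, imperial] [default: metric]
Allowed values:
metric, imperial


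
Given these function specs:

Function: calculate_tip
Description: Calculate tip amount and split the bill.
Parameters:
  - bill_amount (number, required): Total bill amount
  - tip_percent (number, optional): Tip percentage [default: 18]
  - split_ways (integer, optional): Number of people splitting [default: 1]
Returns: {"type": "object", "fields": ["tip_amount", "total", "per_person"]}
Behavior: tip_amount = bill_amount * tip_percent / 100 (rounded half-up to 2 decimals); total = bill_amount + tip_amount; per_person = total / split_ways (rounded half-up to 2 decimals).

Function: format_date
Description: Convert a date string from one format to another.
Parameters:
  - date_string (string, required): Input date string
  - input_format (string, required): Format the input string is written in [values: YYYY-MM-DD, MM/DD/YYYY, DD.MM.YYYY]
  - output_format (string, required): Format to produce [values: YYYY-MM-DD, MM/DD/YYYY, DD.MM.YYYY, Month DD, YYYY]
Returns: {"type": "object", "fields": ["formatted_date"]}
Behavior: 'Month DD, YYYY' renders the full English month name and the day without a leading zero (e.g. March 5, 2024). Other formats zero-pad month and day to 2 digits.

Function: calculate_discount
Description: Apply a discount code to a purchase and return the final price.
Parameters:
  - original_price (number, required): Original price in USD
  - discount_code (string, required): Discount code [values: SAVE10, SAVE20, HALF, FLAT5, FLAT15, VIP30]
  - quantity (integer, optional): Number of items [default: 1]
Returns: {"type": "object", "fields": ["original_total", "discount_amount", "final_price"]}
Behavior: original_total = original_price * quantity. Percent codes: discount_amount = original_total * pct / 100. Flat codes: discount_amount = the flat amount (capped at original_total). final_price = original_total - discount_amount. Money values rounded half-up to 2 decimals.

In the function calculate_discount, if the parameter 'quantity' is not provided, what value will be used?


The calculate_discount spec declares:
  - quantity (integer, optional): Number of items [default: 1]
Default:
1


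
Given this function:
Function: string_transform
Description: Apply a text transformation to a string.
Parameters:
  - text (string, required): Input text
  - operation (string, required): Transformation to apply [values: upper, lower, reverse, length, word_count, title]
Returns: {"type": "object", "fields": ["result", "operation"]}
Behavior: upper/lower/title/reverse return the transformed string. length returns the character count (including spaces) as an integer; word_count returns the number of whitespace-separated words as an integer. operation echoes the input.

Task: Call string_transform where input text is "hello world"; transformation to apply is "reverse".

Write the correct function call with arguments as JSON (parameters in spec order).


Mapping each described value to its parameter name:
  'Input text' -> text = "hello world"
  'Transformation to apply' -> operation = "reverse"
string_transform({"text": "hello world", "operation": "reverse"})


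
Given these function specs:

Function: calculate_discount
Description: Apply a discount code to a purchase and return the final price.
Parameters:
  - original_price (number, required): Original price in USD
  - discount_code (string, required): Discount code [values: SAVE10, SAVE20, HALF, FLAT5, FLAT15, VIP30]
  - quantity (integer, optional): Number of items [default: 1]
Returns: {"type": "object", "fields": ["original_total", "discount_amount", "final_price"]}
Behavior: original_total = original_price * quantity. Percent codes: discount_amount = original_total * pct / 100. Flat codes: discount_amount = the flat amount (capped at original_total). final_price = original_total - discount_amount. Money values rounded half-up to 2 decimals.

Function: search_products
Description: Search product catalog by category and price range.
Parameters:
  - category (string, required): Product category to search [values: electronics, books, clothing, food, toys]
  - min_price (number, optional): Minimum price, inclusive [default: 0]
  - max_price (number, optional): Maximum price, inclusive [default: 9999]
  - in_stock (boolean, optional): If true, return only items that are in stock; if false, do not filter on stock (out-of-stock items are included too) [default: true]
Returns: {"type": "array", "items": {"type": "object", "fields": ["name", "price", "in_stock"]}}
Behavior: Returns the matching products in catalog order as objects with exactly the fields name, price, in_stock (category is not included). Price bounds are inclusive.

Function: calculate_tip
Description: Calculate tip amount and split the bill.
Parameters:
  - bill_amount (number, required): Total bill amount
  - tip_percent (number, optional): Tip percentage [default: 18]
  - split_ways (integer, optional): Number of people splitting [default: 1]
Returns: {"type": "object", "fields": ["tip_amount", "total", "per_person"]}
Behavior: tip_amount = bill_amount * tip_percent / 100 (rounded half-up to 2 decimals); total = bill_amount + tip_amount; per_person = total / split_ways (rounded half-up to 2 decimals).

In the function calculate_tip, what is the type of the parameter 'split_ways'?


The calculate_tip spec declares:
  - split_ways (integer, optional): Number of people splitting [default: 1]
Type:
integer


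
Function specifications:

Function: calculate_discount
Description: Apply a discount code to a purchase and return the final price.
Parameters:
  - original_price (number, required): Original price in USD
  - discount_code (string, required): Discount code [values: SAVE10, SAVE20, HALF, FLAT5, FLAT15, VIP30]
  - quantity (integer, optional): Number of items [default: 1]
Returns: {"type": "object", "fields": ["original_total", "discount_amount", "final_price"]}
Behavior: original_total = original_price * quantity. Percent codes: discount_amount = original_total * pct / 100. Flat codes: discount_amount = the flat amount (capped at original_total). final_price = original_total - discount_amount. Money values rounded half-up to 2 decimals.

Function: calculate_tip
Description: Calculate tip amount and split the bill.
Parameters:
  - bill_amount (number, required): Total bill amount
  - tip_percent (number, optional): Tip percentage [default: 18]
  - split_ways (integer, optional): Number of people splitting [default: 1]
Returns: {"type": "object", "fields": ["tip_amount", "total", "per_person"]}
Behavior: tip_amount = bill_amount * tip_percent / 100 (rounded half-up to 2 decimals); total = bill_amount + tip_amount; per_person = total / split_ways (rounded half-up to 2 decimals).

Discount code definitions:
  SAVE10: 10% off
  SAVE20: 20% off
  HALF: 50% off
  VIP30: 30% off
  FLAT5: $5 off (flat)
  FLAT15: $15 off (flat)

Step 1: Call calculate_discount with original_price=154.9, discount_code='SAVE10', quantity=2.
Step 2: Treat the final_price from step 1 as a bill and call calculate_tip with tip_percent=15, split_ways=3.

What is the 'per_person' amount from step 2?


Step 1: calculate_discount(original_price=154.9, discount_code=SAVE10, quantity=2)
  original_total = 154.9 * 2 = 309.80
  SAVE10 = 10% off: discount_amount = 309.80 * 10/100 = 30.98 -> 30.98
  final_price = 309.80 - 30.98 = 278.82
  -> final_price = 278.82
Step 2: calculate_tip(bill_amount=278.82, tip_percent=15, split_ways=3)
  tip_amount = 278.82 * 15/100 = 41.823 -> 41.82
  total = 278.82 + 41.82 = 320.64
  per_person = 320.64 / 3 = 106.88 -> 106.88
  -> per_person = 106.88
$106.88


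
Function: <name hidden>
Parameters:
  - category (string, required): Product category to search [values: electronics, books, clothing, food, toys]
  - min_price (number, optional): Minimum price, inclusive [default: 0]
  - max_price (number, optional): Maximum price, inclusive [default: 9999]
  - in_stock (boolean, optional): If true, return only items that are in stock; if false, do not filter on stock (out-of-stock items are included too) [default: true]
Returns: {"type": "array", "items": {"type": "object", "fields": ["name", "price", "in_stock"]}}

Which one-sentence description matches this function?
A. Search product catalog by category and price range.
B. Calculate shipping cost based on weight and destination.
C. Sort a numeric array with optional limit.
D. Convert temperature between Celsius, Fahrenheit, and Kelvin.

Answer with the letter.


Parameters category, min_price, max_price, in_stock and return "array" fit: Search product catalog by category and price range.
A


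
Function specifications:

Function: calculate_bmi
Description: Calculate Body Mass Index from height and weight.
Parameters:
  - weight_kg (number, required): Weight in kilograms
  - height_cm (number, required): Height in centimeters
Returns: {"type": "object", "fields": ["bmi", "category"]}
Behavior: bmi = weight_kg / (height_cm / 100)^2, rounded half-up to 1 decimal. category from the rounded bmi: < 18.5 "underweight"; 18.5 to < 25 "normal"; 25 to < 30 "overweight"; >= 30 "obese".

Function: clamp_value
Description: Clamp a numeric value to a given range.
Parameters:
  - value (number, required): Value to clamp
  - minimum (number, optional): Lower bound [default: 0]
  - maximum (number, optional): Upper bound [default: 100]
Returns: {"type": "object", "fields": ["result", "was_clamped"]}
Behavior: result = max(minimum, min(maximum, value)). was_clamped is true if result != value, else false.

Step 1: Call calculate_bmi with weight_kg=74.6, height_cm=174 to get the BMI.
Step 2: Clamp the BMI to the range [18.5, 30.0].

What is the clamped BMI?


Step 1: calculate_bmi(weight_kg=74.6, height_cm=174)
  height_m = 174 / 100 = 1.74
  bmi = 74.6 / 1.74^2 = 74.6 / 3.0276 = 24.639979 -> 24.6
  18.5 <= 24.6 < 25 -> normal
  -> bmi = 24.6
Step 2: clamp_value(value=24.6, minimum=18.5, maximum=30.0)
  result = max(18.5, min(30.0, 24.6)) = max(18.5, 24.6) = 24.6
  was_clamped = (24.6 != 24.6) = false
  -> result = 24.6
24.6


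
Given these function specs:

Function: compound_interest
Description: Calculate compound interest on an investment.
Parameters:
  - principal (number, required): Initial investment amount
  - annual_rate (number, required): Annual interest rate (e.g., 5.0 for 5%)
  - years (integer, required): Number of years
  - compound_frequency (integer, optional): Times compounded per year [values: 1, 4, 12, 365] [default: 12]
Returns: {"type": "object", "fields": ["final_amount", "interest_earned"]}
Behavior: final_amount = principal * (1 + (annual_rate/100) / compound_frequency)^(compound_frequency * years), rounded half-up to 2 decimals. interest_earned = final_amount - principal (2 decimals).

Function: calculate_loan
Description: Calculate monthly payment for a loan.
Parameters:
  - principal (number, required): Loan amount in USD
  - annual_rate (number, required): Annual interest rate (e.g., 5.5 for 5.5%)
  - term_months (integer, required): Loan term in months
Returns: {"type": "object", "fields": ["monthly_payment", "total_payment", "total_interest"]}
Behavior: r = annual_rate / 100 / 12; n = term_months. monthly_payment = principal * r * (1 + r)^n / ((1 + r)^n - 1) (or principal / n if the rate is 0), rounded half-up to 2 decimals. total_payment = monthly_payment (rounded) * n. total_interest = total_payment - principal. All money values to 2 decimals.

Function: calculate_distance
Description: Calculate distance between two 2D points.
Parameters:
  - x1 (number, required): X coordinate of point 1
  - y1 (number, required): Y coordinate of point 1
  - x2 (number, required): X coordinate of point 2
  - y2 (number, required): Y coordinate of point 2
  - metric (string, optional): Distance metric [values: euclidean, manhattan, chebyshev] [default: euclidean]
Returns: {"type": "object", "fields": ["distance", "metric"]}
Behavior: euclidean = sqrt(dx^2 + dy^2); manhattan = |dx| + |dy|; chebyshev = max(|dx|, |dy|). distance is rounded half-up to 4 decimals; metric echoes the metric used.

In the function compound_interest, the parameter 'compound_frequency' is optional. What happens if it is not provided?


The compound_interest spec declares:
  - compound_frequency (integer, optional): Times compounded per year [values: 1, 4, 12, 365] [default: 12]
It defaults to 12


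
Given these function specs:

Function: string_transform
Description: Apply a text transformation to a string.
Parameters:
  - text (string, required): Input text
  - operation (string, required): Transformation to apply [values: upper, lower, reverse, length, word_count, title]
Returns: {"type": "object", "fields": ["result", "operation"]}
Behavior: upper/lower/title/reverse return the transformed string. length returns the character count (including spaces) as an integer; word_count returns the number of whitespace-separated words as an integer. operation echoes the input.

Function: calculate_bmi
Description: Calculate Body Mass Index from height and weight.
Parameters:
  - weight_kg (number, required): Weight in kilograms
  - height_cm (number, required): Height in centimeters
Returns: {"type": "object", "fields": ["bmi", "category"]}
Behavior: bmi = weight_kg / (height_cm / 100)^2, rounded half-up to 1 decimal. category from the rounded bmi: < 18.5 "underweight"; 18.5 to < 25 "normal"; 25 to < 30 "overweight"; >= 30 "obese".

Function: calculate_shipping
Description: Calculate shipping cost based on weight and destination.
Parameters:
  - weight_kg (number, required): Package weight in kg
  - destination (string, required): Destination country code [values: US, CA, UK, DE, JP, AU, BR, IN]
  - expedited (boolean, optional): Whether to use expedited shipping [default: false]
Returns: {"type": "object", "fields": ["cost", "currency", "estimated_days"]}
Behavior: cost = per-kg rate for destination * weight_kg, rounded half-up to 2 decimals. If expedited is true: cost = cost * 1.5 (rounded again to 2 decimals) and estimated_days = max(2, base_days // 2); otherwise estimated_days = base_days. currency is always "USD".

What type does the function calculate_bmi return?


The calculate_bmi spec declares Returns: {"type": "object", "fields": ["bmi", "category"]}
Type:
object


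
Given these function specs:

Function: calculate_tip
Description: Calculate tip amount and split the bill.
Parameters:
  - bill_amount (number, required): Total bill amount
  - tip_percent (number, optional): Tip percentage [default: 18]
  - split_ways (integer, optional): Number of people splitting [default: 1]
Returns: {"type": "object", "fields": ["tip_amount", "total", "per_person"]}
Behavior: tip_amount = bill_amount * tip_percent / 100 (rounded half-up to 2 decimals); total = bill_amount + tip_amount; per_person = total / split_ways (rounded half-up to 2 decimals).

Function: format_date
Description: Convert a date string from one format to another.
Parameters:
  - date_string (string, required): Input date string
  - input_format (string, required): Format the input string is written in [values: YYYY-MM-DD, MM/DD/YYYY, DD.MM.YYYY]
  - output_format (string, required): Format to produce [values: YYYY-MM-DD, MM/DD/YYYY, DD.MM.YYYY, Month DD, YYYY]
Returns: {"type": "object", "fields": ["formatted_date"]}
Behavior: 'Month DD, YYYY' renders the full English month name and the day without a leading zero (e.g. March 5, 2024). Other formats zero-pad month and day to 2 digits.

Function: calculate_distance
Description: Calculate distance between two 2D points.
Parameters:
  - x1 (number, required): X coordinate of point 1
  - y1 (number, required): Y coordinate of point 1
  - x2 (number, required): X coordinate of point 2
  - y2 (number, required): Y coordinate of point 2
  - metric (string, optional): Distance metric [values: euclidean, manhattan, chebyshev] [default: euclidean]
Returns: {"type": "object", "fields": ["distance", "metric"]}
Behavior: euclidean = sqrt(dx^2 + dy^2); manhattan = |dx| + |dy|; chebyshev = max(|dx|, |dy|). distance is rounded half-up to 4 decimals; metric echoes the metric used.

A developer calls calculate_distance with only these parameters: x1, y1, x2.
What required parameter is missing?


Required parameters: x1, y1, x2, y2
Provided: x1, y1, x2
Missing: y2
y2


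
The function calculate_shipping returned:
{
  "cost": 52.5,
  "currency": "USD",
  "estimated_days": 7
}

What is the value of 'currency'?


USD


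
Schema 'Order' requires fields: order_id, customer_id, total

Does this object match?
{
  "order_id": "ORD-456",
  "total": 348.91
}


Checking required fields...
Missing: customer_id
Invalid - missing required field 'customer_id'


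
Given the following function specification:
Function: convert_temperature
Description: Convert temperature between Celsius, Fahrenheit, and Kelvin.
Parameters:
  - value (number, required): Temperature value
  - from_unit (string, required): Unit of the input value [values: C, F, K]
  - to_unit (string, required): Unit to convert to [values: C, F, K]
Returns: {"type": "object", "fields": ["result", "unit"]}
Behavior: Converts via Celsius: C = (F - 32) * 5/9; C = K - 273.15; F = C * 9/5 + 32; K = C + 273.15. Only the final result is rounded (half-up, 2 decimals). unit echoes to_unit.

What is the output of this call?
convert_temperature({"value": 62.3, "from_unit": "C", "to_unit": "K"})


Input already in C: 62.3
To K: 62.3 + 273.15 = 335.45
Round to 2 decimals: 335.45
Output:
{"result": 335.45, "unit": "K"}


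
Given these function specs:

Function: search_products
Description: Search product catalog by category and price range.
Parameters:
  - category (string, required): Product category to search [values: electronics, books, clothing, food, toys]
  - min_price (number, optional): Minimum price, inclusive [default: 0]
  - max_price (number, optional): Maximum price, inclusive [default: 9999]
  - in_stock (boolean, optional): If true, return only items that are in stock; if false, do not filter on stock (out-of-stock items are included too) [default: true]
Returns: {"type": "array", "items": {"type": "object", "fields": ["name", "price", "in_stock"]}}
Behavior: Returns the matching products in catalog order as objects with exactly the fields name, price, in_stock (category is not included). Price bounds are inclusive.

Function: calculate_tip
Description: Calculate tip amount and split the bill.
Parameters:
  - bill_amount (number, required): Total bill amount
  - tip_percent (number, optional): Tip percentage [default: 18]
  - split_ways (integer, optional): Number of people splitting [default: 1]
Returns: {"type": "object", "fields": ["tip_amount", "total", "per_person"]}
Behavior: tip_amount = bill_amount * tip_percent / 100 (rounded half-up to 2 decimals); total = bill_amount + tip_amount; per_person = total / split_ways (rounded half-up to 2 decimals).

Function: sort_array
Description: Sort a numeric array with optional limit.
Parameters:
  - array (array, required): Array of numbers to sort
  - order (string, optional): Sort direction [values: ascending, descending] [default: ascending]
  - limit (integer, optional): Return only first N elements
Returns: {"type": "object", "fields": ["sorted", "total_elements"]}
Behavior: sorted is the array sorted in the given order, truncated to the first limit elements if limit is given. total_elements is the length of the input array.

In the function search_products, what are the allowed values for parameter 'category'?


The search_products spec declares:
  - category (string, required): Product category to search [values: electronics, books, clothing, food, toys]
Allowed values:
electronics, books, clothing, food, toys


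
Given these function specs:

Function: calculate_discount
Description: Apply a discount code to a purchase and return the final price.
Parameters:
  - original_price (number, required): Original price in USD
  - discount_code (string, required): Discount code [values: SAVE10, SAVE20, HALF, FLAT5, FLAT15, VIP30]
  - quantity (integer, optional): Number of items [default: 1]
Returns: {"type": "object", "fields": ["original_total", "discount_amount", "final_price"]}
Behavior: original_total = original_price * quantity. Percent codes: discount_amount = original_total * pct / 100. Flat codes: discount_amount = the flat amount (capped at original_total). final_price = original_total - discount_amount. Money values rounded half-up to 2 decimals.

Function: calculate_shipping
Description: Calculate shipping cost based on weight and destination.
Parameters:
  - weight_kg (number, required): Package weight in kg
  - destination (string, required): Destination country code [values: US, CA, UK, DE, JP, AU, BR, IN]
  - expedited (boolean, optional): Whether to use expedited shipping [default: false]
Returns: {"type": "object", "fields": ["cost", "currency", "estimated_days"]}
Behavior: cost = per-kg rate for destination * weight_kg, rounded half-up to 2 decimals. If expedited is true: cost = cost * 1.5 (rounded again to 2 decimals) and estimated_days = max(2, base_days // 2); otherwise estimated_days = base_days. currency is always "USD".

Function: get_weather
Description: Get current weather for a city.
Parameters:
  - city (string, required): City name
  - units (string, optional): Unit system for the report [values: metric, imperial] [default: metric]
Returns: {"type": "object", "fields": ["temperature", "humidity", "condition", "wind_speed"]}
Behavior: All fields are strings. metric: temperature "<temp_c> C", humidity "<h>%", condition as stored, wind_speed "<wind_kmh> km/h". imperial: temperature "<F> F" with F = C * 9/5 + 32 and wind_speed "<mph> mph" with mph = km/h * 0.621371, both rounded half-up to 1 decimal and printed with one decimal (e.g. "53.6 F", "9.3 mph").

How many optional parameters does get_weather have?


Parameters of get_weather: city (required), units (optional)
Optional count:
1


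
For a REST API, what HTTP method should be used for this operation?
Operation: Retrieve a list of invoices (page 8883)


GET = read, POST = create, PUT = update/replace, DELETE = remove
This operation is a read.
GET


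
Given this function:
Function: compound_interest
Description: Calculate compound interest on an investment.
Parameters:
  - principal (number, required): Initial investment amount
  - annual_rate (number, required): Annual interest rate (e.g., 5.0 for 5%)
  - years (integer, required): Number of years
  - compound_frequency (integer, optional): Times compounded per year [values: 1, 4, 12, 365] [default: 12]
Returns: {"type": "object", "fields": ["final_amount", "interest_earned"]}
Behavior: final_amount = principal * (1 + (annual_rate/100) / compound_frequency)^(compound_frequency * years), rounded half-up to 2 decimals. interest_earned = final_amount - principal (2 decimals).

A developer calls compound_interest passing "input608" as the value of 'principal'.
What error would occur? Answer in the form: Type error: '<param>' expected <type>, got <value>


Spec: 'principal' is declared as number; "input608" is a string.
Type error: 'principal' expected number, got "input608"


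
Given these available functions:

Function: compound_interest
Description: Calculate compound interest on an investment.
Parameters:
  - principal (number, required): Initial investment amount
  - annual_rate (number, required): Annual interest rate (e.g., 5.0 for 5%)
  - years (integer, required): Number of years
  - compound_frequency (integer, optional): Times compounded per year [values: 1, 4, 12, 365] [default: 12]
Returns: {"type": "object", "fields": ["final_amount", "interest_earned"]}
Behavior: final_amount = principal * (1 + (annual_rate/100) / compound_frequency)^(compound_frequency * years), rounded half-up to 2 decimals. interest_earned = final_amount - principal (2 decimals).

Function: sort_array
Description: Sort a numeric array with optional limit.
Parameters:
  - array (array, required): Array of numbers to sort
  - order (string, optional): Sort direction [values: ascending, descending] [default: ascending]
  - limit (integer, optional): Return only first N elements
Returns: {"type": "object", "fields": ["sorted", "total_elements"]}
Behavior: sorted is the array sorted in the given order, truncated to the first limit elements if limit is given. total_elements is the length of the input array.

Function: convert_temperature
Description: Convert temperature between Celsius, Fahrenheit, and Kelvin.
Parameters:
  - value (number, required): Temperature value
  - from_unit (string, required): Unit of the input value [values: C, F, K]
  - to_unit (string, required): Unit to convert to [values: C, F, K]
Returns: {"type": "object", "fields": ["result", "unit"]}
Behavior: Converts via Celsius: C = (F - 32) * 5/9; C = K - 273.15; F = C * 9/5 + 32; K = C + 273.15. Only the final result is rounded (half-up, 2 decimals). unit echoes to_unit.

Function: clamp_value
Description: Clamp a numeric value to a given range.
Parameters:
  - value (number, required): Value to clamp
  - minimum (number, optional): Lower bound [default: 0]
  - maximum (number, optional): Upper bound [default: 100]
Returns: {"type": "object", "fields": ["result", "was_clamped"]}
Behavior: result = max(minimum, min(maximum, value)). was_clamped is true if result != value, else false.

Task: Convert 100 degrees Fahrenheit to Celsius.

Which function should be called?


The task needs a function whose description is: Convert temperature between Celsius, Fahrenheit, and Kelvin.
convert_temperature


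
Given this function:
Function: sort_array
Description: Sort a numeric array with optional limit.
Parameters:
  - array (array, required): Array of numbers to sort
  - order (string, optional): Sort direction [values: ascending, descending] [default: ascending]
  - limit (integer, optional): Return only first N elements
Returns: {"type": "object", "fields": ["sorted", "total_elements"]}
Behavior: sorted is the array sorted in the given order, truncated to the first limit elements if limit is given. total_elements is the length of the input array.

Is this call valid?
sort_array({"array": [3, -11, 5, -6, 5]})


Checking all required parameters present and types match... All valid.
Valid


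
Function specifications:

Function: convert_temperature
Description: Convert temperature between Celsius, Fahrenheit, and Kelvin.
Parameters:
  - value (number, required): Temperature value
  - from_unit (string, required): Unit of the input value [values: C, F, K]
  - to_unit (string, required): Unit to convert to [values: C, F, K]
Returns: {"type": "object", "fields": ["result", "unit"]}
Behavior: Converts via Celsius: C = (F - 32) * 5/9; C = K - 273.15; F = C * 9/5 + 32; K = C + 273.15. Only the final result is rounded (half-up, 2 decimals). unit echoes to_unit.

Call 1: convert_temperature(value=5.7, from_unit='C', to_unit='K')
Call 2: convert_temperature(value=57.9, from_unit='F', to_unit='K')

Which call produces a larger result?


Call 1:
  Input already in C: 5.7
  To K: 5.7 + 273.15 = 278.85
  Round to 2 decimals: 278.85
  -> 278.85 K
Call 2:
  To C: (57.9 - 32) * 5/9 = 14.388889
  To K: 14.388889 + 273.15 = 287.538889
  Round to 2 decimals: 287.54
  -> 287.54 K
Call 2 (287.54 K)


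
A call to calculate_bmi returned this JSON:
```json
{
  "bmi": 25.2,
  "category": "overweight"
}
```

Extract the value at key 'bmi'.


25.2


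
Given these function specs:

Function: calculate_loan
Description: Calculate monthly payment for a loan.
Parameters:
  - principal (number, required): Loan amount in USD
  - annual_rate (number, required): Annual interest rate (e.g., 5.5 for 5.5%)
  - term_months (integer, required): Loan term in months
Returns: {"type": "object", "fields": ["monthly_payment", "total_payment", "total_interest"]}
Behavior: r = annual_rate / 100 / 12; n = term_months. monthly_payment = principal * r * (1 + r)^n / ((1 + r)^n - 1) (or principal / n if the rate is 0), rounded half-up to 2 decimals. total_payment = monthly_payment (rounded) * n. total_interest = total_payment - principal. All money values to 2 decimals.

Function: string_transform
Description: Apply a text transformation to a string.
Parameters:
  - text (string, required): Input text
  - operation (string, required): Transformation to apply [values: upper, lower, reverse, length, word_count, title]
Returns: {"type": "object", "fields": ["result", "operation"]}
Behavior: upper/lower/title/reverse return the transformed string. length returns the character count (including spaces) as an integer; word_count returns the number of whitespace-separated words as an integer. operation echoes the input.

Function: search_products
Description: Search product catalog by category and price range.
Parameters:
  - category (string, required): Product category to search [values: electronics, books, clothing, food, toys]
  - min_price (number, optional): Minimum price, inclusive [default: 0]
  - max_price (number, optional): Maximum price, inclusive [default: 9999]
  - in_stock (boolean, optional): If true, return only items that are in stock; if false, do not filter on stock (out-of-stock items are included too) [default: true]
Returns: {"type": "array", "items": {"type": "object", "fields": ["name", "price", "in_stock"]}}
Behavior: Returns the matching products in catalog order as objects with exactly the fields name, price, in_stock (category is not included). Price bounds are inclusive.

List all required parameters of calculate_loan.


Parameters of calculate_loan and their required/optional flag:
  principal: required
  annual_rate: required
  term_months: required
annual_rate, principal, term_months


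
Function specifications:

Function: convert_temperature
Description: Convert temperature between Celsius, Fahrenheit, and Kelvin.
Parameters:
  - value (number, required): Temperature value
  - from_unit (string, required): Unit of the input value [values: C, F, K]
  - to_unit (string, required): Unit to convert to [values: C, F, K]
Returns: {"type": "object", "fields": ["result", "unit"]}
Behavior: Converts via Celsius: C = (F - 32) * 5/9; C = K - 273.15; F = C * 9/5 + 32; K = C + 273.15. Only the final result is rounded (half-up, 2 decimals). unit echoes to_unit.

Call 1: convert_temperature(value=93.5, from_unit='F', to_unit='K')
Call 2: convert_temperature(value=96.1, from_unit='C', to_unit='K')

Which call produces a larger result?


Call 1:
  To C: (93.5 - 32) * 5/9 = 34.166667
  To K: 34.166667 + 273.15 = 307.316667
  Round to 2 decimals: 307.32
  -> 307.32 K
Call 2:
  Input already in C: 96.1
  To K: 96.1 + 273.15 = 369.25
  Round to 2 decimals: 369.25
  -> 369.25 K
Call 2 (369.25 K)


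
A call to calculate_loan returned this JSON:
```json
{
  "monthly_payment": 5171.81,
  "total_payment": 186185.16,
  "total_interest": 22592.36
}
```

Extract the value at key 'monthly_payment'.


5171.81


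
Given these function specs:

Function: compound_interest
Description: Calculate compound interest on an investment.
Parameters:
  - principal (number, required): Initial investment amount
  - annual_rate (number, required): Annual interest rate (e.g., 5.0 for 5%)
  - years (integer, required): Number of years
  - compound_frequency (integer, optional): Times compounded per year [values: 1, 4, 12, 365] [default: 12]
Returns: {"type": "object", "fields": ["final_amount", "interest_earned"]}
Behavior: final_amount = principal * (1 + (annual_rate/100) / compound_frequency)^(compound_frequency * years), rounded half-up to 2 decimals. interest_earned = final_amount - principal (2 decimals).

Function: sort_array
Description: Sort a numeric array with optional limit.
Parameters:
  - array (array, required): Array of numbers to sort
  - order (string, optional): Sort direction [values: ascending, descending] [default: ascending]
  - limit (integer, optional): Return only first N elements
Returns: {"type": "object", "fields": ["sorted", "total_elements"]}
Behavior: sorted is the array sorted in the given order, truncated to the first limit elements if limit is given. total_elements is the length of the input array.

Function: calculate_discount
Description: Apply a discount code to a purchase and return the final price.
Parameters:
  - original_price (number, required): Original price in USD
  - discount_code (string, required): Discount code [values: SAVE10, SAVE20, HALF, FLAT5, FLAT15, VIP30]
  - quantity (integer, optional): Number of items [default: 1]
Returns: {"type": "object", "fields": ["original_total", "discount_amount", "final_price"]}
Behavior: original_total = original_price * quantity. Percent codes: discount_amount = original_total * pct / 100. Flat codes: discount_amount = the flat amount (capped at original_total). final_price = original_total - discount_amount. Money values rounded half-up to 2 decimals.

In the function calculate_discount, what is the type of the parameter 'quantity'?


The calculate_discount spec declares:
  - quantity (integer, optional): Number of items [default: 1]
Type:
integer
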